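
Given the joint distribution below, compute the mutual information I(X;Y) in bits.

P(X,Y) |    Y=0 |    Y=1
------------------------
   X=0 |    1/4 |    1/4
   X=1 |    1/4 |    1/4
0.0000 bits

Mutual information: I(X;Y) = H(X) + H(Y) - H(X,Y)

Marginals:
P(X) = (1/2, 1/2), H(X) = 1.0000 bits
P(Y) = (1/2, 1/2), H(Y) = 1.0000 bits

Joint entropy: H(X,Y) = 2.0000 bits

I(X;Y) = 1.0000 + 1.0000 - 2.0000 = 0.0000 bits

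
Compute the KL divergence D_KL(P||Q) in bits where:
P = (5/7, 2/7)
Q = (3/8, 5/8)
0.3414 bits

KL divergence: D_KL(P||Q) = Σ p(x) log(p(x)/q(x))

Computing term by term:
  x=0: 5/7 × log_2[(5/7)/(3/8)] = 5/7 × 0.9296 = 0.6640
  x=1: 2/7 × log_2[(2/7)/(5/8)] = 2/7 × -1.1293 = -0.3227

D_KL(P||Q) = 0.3414 bits

Note: KL divergence is always non-negative and equals 0 iff P = Q.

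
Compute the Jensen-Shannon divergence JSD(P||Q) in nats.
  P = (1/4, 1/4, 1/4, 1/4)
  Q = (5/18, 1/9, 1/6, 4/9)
0.0321 nats

Jensen-Shannon divergence is:
JSD(P||Q) = 0.5 × D_KL(P||M) + 0.5 × D_KL(Q||M)
where M = 0.5 × (P + Q) is the mixture distribution.

M = 0.5 × (1/4, 1/4, 1/4, 1/4) + 0.5 × (5/18, 1/9, 1/6, 4/9) = (0.263889, 0.180556, 5/24, 0.347222)

D_KL(P||M) = 0.0313 nats
D_KL(Q||M) = 0.0328 nats

JSD(P||Q) = 0.5 × 0.0313 + 0.5 × 0.0328 = 0.0321 nats

Unlike KL divergence, JSD is symmetric and bounded: 0 ≤ JSD ≤ log(2).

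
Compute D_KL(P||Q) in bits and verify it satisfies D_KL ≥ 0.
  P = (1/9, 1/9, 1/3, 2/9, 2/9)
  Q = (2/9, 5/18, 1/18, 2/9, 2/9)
0.6037 bits

KL divergence satisfies the Gibbs inequality: D_KL(P||Q) ≥ 0 for all distributions P, Q.

D_KL(P||Q) = Σ p(x) log(p(x)/q(x))
Term by term:
  x=0: 1/9 × log_2[(1/9)/(2/9)] = -0.1111
  x=1: 1/9 × log_2[(1/9)/(5/18)] = -0.1469
  x=2: 1/3 × log_2[(1/3)/(1/18)] = 0.8617
  x=3: 2/9 × log_2[(2/9)/(2/9)] = 0.0000
  x=4: 2/9 × log_2[(2/9)/(2/9)] = 0.0000
D_KL(P||Q) = 0.6037 bits

D_KL(P||Q) = 0.6037 ≥ 0 ✓

This non-negativity is a fundamental property: relative entropy cannot be negative because it measures how different Q is from P.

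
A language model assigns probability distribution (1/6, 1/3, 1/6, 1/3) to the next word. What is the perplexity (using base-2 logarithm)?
3.7798

Perplexity is 2^H (or exp(H) for natural log).

First, H = -Σ p log p = 1.9183 bits
Perplexity = 2^1.9183 = 3.7798

Interpretation: The model's uncertainty is equivalent to choosing uniformly among 3.8 options.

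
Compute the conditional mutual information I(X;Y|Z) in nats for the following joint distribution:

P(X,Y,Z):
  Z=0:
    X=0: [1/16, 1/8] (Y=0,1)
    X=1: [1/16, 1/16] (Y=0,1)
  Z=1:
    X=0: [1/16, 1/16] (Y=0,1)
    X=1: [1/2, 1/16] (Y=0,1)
0.0474 nats

Conditional mutual information: I(X;Y|Z) = H(X|Z) + H(Y|Z) - H(X,Y|Z)

H(Z) = 0.6211
H(X,Z) = 1.1574 → H(X|Z) = 0.5363
H(Y,Z) = 1.1574 → H(Y|Z) = 0.5363
H(X,Y,Z) = 1.6462 → H(X,Y|Z) = 1.0251

I(X;Y|Z) = 0.5363 + 0.5363 - 1.0251 = 0.0474 nats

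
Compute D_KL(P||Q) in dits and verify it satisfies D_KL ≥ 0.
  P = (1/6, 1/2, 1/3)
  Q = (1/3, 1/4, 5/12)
0.0680 dits

KL divergence satisfies the Gibbs inequality: D_KL(P||Q) ≥ 0 for all distributions P, Q.

D_KL(P||Q) = Σ p(x) log(p(x)/q(x))
Term by term:
  x=0: 1/6 × log_10[(1/6)/(1/3)] = -0.0502
  x=1: 1/2 × log_10[(1/2)/(1/4)] = 0.1505
  x=2: 1/3 × log_10[(1/3)/(5/12)] = -0.0323
D_KL(P||Q) = 0.0680 dits

D_KL(P||Q) = 0.0680 ≥ 0 ✓

This non-negativity is a fundamental property: relative entropy cannot be negative because it measures how different Q is from P.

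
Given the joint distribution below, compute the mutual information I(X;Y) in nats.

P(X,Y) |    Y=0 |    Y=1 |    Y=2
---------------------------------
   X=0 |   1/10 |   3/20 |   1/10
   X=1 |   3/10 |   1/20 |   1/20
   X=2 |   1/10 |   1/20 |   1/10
0.1041 nats

Mutual information: I(X;Y) = H(X) + H(Y) - H(X,Y)

Marginals:
P(X) = (7/20, 2/5, 1/4), H(X) = 1.0805 nats
P(Y) = (1/2, 1/4, 1/4), H(Y) = 1.0397 nats

Joint entropy: H(X,Y) = 2.0162 nats

I(X;Y) = 1.0805 + 1.0397 - 2.0162 = 0.1041 nats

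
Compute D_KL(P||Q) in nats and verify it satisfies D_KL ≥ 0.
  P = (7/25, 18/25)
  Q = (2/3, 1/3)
0.3116 nats

KL divergence satisfies the Gibbs inequality: D_KL(P||Q) ≥ 0 for all distributions P, Q.

D_KL(P||Q) = Σ p(x) log(p(x)/q(x))
Term by term:
  x=0: 7/25 × log_e[(7/25)/(2/3)] = -0.2429
  x=1: 18/25 × log_e[(18/25)/(1/3)] = 0.5545
D_KL(P||Q) = 0.3116 nats

D_KL(P||Q) = 0.3116 ≥ 0 ✓

This non-negativity is a fundamental property: relative entropy cannot be negative because it measures how different Q is from P.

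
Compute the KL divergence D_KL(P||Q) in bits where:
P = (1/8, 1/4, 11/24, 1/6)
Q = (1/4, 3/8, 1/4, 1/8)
0.1987 bits

KL divergence: D_KL(P||Q) = Σ p(x) log(p(x)/q(x))

Computing term by term:
  x=0: 1/8 × log_2[(1/8)/(1/4)] = 1/8 × -1.0000 = -0.1250
  x=1: 1/4 × log_2[(1/4)/(3/8)] = 1/4 × -0.5850 = -0.1462
  x=2: 11/24 × log_2[(11/24)/(1/4)] = 11/24 × 0.8745 = 0.4008
  x=3: 1/6 × log_2[(1/6)/(1/8)] = 1/6 × 0.4150 = 0.0692

D_KL(P||Q) = 0.1987 bits

Note: KL divergence is always non-negative and equals 0 iff P = Q.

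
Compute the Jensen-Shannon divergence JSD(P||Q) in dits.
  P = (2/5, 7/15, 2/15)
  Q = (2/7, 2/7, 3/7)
0.0246 dits

Jensen-Shannon divergence is:
JSD(P||Q) = 0.5 × D_KL(P||M) + 0.5 × D_KL(Q||M)
where M = 0.5 × (P + Q) is the mixture distribution.

M = 0.5 × (2/5, 7/15, 2/15) + 0.5 × (2/7, 2/7, 3/7) = (12/35, 0.37619, 0.280952)

D_KL(P||M) = 0.0273 dits
D_KL(Q||M) = 0.0218 dits

JSD(P||Q) = 0.5 × 0.0273 + 0.5 × 0.0218 = 0.0246 dits

Unlike KL divergence, JSD is symmetric and bounded: 0 ≤ JSD ≤ log(2).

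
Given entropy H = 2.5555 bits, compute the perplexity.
5.8787

Perplexity is 2^H (or exp(H) for natural log).

H = 2.5555 bits
Perplexity = 2^2.5555 = 5.8787

Interpretation: The model's uncertainty is equivalent to choosing uniformly among 5.9 options.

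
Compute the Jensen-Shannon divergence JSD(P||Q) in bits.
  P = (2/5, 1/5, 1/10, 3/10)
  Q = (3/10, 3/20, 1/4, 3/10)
0.0317 bits

Jensen-Shannon divergence is:
JSD(P||Q) = 0.5 × D_KL(P||M) + 0.5 × D_KL(Q||M)
where M = 0.5 × (P + Q) is the mixture distribution.

M = 0.5 × (2/5, 1/5, 1/10, 3/10) + 0.5 × (3/10, 3/20, 1/4, 3/10) = (7/20, 7/40, 7/40, 3/10)

D_KL(P||M) = 0.0349 bits
D_KL(Q||M) = 0.0286 bits

JSD(P||Q) = 0.5 × 0.0349 + 0.5 × 0.0286 = 0.0317 bits

Unlike KL divergence, JSD is symmetric and bounded: 0 ≤ JSD ≤ log(2).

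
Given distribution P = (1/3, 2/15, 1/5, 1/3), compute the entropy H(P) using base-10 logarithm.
0.5745 dits

Shannon entropy is H(X) = -Σ p(x) log p(x).

For P = (1/3, 2/15, 1/5, 1/3):
H = -1/3 × log_10(1/3) -2/15 × log_10(2/15) -1/5 × log_10(1/5) -1/3 × log_10(1/3)
H = 0.5745 dits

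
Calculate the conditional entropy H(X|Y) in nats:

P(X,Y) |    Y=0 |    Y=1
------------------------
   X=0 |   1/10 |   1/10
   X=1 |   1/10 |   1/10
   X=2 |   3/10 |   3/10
0.9503 nats

Using the chain rule: H(X|Y) = H(X,Y) - H(Y)

First, compute H(X,Y) = 1.6434 nats

Marginal P(Y) = (1/2, 1/2)
H(Y) = 0.6931 nats

H(X|Y) = H(X,Y) - H(Y) = 1.6434 - 0.6931 = 0.9503 nats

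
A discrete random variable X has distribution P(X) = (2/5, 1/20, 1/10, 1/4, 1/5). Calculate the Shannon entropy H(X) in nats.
1.4150 nats

Shannon entropy is H(X) = -Σ p(x) log p(x).

For P = (2/5, 1/20, 1/10, 1/4, 1/5):
H = -2/5 × log_e(2/5) -1/20 × log_e(1/20) -1/10 × log_e(1/10) -1/4 × log_e(1/4) -1/5 × log_e(1/5)
H = 1.4150 nats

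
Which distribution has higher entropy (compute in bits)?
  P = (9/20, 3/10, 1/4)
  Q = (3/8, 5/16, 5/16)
Q

Computing entropies in bits:
H(P) = 1.5395
H(Q) = 1.5794

Distribution Q has higher entropy.

Intuition: The distribution closer to uniform (more spread out) has higher entropy.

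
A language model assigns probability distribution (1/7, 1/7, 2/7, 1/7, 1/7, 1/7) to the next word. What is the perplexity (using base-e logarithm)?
5.7423

Perplexity is e^H (or exp(H) for natural log).

First, H = -Σ p log p = 1.7479 nats
Perplexity = e^1.7479 = 5.7423

Interpretation: The model's uncertainty is equivalent to choosing uniformly among 5.7 options.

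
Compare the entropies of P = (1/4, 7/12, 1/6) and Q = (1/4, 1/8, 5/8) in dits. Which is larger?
P

Computing entropies in dits:
H(P) = 0.4168
H(Q) = 0.3910

Distribution P has higher entropy.

Intuition: The distribution closer to uniform (more spread out) has higher entropy.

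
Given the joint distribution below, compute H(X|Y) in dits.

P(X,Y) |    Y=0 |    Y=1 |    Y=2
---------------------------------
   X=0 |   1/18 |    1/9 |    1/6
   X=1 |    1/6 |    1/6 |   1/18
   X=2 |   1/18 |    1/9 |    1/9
0.4433 dits

Using the chain rule: H(X|Y) = H(X,Y) - H(Y)

First, compute H(X,Y) = 0.9164 dits

Marginal P(Y) = (5/18, 7/18, 1/3)
H(Y) = 0.4731 dits

H(X|Y) = H(X,Y) - H(Y) = 0.9164 - 0.4731 = 0.4433 dits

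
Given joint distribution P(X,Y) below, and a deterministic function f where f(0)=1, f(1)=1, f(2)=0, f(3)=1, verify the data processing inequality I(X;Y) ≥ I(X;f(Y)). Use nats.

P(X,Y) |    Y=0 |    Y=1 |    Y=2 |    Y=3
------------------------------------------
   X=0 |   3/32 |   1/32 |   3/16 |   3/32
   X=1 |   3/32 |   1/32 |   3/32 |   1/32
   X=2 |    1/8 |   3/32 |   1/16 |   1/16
I(X;Y) = 0.0592, I(X;f(Y)) = 0.0347, inequality holds: 0.0592 ≥ 0.0347

Data Processing Inequality: For any Markov chain X → Y → Z, we have I(X;Y) ≥ I(X;Z).

Here Z = f(Y) is a deterministic function of Y, forming X → Y → Z.

Original I(X;Y) = 0.0592 nats

After applying f:
P(X,Z) where Z=f(Y):
- P(X,Z=0) = P(X,Y=2)
- P(X,Z=1) = P(X,Y=0) + P(X,Y=1) + P(X,Y=3)

I(X;Z) = I(X;f(Y)) = 0.0347 nats

Verification: 0.0592 ≥ 0.0347 ✓

Information cannot be created by processing; the function f can only lose information about X.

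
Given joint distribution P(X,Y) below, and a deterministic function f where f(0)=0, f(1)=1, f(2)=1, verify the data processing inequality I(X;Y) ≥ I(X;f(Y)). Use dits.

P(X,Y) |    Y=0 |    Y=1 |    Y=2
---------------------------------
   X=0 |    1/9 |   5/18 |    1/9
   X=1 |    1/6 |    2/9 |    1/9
I(X;Y) = 0.0038, I(X;f(Y)) = 0.0034, inequality holds: 0.0038 ≥ 0.0034

Data Processing Inequality: For any Markov chain X → Y → Z, we have I(X;Y) ≥ I(X;Z).

Here Z = f(Y) is a deterministic function of Y, forming X → Y → Z.

Original I(X;Y) = 0.0038 dits

After applying f:
P(X,Z) where Z=f(Y):
- P(X,Z=0) = P(X,Y=0)
- P(X,Z=1) = P(X,Y=1) + P(X,Y=2)

I(X;Z) = I(X;f(Y)) = 0.0034 dits

Verification: 0.0038 ≥ 0.0034 ✓

Information cannot be created by processing; the function f can only lose information about X.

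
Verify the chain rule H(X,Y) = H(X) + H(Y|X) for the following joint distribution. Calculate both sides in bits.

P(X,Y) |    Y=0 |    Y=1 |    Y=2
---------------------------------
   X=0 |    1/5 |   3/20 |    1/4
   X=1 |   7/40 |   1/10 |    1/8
H(X,Y) = 2.5222, H(X) = 0.9710, H(Y|X) = 1.5512 (all in bits)

Chain rule: H(X,Y) = H(X) + H(Y|X)

Left side — joint entropy directly:
H(X,Y) = -Σ p(x,y) log p(x,y) = 2.5222 bits

Right side — compute H(Y|X) from the conditional distributions:
P(X) = (3/5, 2/5), so H(X) = 0.9710 bits
H(Y|X) = Σ_x P(X=x) · H(Y|X=x):
  P(Y|X=0) = (1/3, 1/4, 5/12), H(Y|X=0) = 1.5546, weight P(X=0) = 3/5
  P(Y|X=1) = (7/16, 1/4, 5/16), H(Y|X=1) = 1.5462, weight P(X=1) = 2/5
H(Y|X) = 1.5512 bits

H(X) + H(Y|X) = 0.9710 + 1.5512 = 2.5222 bits

Both sides equal 2.5222 bits. ✓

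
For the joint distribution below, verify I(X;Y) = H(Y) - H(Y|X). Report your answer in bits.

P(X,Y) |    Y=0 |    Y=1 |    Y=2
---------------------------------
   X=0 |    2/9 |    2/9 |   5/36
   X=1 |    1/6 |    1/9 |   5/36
I(X;Y) = 0.0128 bits

Mutual information has multiple equivalent forms:
- I(X;Y) = H(X) - H(X|Y)
- I(X;Y) = H(Y) - H(Y|X)
- I(X;Y) = H(X) + H(Y) - H(X,Y)

Computing all quantities:
H(X) = 0.9799, H(Y) = 1.5715, H(X,Y) = 2.5386
H(X|Y) = 0.9670, H(Y|X) = 1.5587

Verification:
H(X) - H(X|Y) = 0.9799 - 0.9670 = 0.0128
H(Y) - H(Y|X) = 1.5715 - 1.5587 = 0.0128
H(X) + H(Y) - H(X,Y) = 0.9799 + 1.5715 - 2.5386 = 0.0128

All forms give I(X;Y) = 0.0128 bits. ✓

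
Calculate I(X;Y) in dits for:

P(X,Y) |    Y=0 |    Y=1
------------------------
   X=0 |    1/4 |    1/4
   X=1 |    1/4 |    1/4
0.0000 dits

Mutual information: I(X;Y) = H(X) + H(Y) - H(X,Y)

Marginals:
P(X) = (1/2, 1/2), H(X) = 0.3010 dits
P(Y) = (1/2, 1/2), H(Y) = 0.3010 dits

Joint entropy: H(X,Y) = 0.6021 dits

I(X;Y) = 0.3010 + 0.3010 - 0.6021 = 0.0000 dits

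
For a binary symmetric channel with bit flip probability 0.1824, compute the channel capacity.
0.3147 bits

For a binary symmetric channel (BSC) with error probability p:
Capacity C = 1 - H(p) bits per symbol

where H(p) = -p log₂(p) - (1-p) log₂(1-p) is the binary entropy function.

H(0.1824) = 0.6853 bits
C = 1 - 0.6853 = 0.3147 bits per symbol

This means we can reliably transmit up to 0.3147 bits of information per channel use.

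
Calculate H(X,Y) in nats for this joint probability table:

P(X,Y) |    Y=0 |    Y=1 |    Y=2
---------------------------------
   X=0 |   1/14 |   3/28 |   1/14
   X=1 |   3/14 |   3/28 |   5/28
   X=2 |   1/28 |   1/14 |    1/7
2.0789 nats

Joint entropy is H(X,Y) = -Σ_{x,y} p(x,y) log p(x,y).

Summing over all non-zero entries:
H(X,Y) = -[1/14·log_e(1/14) + 3/28·log_e(3/28) + 1/14·log_e(1/14) + 3/14·log_e(3/14) + 3/28·log_e(3/28) + 5/28·log_e(5/28) + 1/28·log_e(1/28) + 1/14·log_e(1/14) + 1/7·log_e(1/7)]
H(X,Y) = 2.0789 nats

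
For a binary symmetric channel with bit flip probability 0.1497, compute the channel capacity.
0.3909 bits

For a binary symmetric channel (BSC) with error probability p:
Capacity C = 1 - H(p) bits per symbol

where H(p) = -p log₂(p) - (1-p) log₂(1-p) is the binary entropy function.

H(0.1497) = 0.6091 bits
C = 1 - 0.6091 = 0.3909 bits per symbol

This means we can reliably transmit up to 0.3909 bits of information per channel use.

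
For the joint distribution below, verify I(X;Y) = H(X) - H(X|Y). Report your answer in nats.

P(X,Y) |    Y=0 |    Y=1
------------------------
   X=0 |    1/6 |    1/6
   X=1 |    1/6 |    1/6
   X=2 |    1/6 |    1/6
I(X;Y) = 0.0000 nats

Mutual information has multiple equivalent forms:
- I(X;Y) = H(X) - H(X|Y)
- I(X;Y) = H(Y) - H(Y|X)
- I(X;Y) = H(X) + H(Y) - H(X,Y)

Computing all quantities:
H(X) = 1.0986, H(Y) = 0.6931, H(X,Y) = 1.7918
H(X|Y) = 1.0986, H(Y|X) = 0.6931

Verification:
H(X) - H(X|Y) = 1.0986 - 1.0986 = 0.0000
H(Y) - H(Y|X) = 0.6931 - 0.6931 = 0.0000
H(X) + H(Y) - H(X,Y) = 1.0986 + 0.6931 - 1.7918 = 0.0000

All forms give I(X;Y) = 0.0000 nats. ✓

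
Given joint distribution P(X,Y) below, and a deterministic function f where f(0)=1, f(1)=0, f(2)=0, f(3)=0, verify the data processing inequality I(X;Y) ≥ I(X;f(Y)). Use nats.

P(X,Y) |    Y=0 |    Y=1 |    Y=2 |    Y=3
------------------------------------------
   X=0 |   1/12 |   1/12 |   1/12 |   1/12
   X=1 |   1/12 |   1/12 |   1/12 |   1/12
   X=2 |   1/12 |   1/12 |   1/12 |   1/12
I(X;Y) = 0.0000, I(X;f(Y)) = 0.0000, inequality holds: 0.0000 ≥ 0.0000

Data Processing Inequality: For any Markov chain X → Y → Z, we have I(X;Y) ≥ I(X;Z).

Here Z = f(Y) is a deterministic function of Y, forming X → Y → Z.

Original I(X;Y) = 0.0000 nats

After applying f:
P(X,Z) where Z=f(Y):
- P(X,Z=0) = P(X,Y=1) + P(X,Y=2) + P(X,Y=3)
- P(X,Z=1) = P(X,Y=0)

I(X;Z) = I(X;f(Y)) = 0.0000 nats

Verification: 0.0000 ≥ 0.0000 ✓

Information cannot be created by processing; the function f can only lose information about X.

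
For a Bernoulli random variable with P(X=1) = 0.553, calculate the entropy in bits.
0.9919 bits

The binary entropy function is:
H(p) = -p log(p) - (1-p) log(1-p)

H(0.553) = -0.553 × log_2(0.553) - 0.447 × log_2(0.447)
H(0.553) = 0.9919 bits

Note: Binary entropy is maximized at p=0.5 (H=1 bit) and minimized at p=0 or p=1 (H=0).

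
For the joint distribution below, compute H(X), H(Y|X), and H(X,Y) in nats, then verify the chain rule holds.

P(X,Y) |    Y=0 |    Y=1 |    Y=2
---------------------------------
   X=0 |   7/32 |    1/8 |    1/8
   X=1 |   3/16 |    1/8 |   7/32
H(X,Y) = 1.7586, H(X) = 0.6912, H(Y|X) = 1.0674 (all in nats)

Chain rule: H(X,Y) = H(X) + H(Y|X)

Left side — joint entropy directly:
H(X,Y) = -Σ p(x,y) log p(x,y) = 1.7586 nats

Right side — compute H(Y|X) from the conditional distributions:
P(X) = (15/32, 17/32), so H(X) = 0.6912 nats
H(Y|X) = Σ_x P(X=x) · H(Y|X=x):
  P(Y|X=0) = (7/15, 4/15, 4/15), H(Y|X=0) = 1.0606, weight P(X=0) = 15/32
  P(Y|X=1) = (6/17, 4/17, 7/17), H(Y|X=1) = 1.0734, weight P(X=1) = 17/32
H(Y|X) = 1.0674 nats

H(X) + H(Y|X) = 0.6912 + 1.0674 = 1.7586 nats

Both sides equal 1.7586 nats. ✓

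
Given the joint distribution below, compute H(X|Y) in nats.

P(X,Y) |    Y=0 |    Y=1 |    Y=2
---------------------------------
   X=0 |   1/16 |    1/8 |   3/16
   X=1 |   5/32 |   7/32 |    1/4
0.6550 nats

Using the chain rule: H(X|Y) = H(X,Y) - H(Y)

First, compute H(X,Y) = 1.7162 nats

Marginal P(Y) = (7/32, 11/32, 7/16)
H(Y) = 1.0612 nats

H(X|Y) = H(X,Y) - H(Y) = 1.7162 - 1.0612 = 0.6550 nats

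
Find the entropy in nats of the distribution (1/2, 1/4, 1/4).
1.0397 nats

Shannon entropy is H(X) = -Σ p(x) log p(x).

For P = (1/2, 1/4, 1/4):
H = -1/2 × log_e(1/2) -1/4 × log_e(1/4) -1/4 × log_e(1/4)
H = 1.0397 nats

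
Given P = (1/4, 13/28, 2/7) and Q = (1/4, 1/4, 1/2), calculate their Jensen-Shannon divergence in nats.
0.0311 nats

Jensen-Shannon divergence is:
JSD(P||Q) = 0.5 × D_KL(P||M) + 0.5 × D_KL(Q||M)
where M = 0.5 × (P + Q) is the mixture distribution.

M = 0.5 × (1/4, 13/28, 2/7) + 0.5 × (1/4, 1/4, 1/2) = (1/4, 5/14, 11/28)

D_KL(P||M) = 0.0308 nats
D_KL(Q||M) = 0.0314 nats

JSD(P||Q) = 0.5 × 0.0308 + 0.5 × 0.0314 = 0.0311 nats

Unlike KL divergence, JSD is symmetric and bounded: 0 ≤ JSD ≤ log(2).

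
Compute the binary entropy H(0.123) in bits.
0.5379 bits

The binary entropy function is:
H(p) = -p log(p) - (1-p) log(1-p)

H(0.123) = -0.123 × log_2(0.123) - 0.877 × log_2(0.877)
H(0.123) = 0.5379 bits

Note: Binary entropy is maximized at p=0.5 (H=1 bit) and minimized at p=0 or p=1 (H=0).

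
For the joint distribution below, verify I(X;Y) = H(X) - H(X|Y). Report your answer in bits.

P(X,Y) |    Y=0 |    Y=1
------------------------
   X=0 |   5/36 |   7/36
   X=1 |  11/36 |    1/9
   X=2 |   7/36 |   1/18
I(X;Y) = 0.0773 bits

Mutual information has multiple equivalent forms:
- I(X;Y) = H(X) - H(X|Y)
- I(X;Y) = H(Y) - H(Y|X)
- I(X;Y) = H(X) + H(Y) - H(X,Y)

Computing all quantities:
H(X) = 1.5546, H(Y) = 0.9436, H(X,Y) = 2.4209
H(X|Y) = 1.4773, H(Y|X) = 0.8663

Verification:
H(X) - H(X|Y) = 1.5546 - 1.4773 = 0.0773
H(Y) - H(Y|X) = 0.9436 - 0.8663 = 0.0773
H(X) + H(Y) - H(X,Y) = 1.5546 + 0.9436 - 2.4209 = 0.0773

All forms give I(X;Y) = 0.0773 bits. ✓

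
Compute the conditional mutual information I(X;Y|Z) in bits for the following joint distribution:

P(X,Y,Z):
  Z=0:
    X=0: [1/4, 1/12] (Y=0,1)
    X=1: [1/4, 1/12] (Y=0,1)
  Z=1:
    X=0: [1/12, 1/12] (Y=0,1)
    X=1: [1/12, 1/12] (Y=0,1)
0.0000 bits

Conditional mutual information: I(X;Y|Z) = H(X|Z) + H(Y|Z) - H(X,Y|Z)

H(Z) = 0.9183
H(X,Z) = 1.9183 → H(X|Z) = 1.0000
H(Y,Z) = 1.7925 → H(Y|Z) = 0.8742
H(X,Y,Z) = 2.7925 → H(X,Y|Z) = 1.8742

I(X;Y|Z) = 1.0000 + 0.8742 - 1.8742 = 0.0000 bits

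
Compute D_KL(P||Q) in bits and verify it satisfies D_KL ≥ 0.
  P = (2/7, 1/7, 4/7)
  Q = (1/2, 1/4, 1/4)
0.3355 bits

KL divergence satisfies the Gibbs inequality: D_KL(P||Q) ≥ 0 for all distributions P, Q.

D_KL(P||Q) = Σ p(x) log(p(x)/q(x))
Term by term:
  x=0: 2/7 × log_2[(2/7)/(1/2)] = -0.2307
  x=1: 1/7 × log_2[(1/7)/(1/4)] = -0.1153
  x=2: 4/7 × log_2[(4/7)/(1/4)] = 0.6815
D_KL(P||Q) = 0.3355 bits

D_KL(P||Q) = 0.3355 ≥ 0 ✓

This non-negativity is a fundamental property: relative entropy cannot be negative because it measures how different Q is from P.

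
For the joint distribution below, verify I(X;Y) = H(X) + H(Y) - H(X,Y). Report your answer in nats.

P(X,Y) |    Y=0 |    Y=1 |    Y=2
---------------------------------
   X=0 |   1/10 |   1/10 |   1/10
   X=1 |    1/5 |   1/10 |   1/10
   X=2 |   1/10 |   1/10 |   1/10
I(X;Y) = 0.0138 nats

Mutual information has multiple equivalent forms:
- I(X;Y) = H(X) - H(X|Y)
- I(X;Y) = H(Y) - H(Y|X)
- I(X;Y) = H(X) + H(Y) - H(X,Y)

Computing all quantities:
H(X) = 1.0889, H(Y) = 1.0889, H(X,Y) = 2.1640
H(X|Y) = 1.0751, H(Y|X) = 1.0751

Verification:
H(X) - H(X|Y) = 1.0889 - 1.0751 = 0.0138
H(Y) - H(Y|X) = 1.0889 - 1.0751 = 0.0138
H(X) + H(Y) - H(X,Y) = 1.0889 + 1.0889 - 2.1640 = 0.0138

All forms give I(X;Y) = 0.0138 nats. ✓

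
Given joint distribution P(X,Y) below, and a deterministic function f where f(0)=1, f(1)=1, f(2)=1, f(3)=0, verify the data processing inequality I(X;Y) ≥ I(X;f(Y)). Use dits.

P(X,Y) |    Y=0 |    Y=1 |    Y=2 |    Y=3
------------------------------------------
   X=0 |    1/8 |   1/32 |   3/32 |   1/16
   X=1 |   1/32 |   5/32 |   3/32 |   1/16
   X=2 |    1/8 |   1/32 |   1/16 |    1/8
I(X;Y) = 0.0528, I(X;f(Y)) = 0.0077, inequality holds: 0.0528 ≥ 0.0077

Data Processing Inequality: For any Markov chain X → Y → Z, we have I(X;Y) ≥ I(X;Z).

Here Z = f(Y) is a deterministic function of Y, forming X → Y → Z.

Original I(X;Y) = 0.0528 dits

After applying f:
P(X,Z) where Z=f(Y):
- P(X,Z=0) = P(X,Y=3)
- P(X,Z=1) = P(X,Y=0) + P(X,Y=1) + P(X,Y=2)

I(X;Z) = I(X;f(Y)) = 0.0077 dits

Verification: 0.0528 ≥ 0.0077 ✓

Information cannot be created by processing; the function f can only lose information about X.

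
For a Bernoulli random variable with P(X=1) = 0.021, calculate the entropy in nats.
0.1019 nats

The binary entropy function is:
H(p) = -p log(p) - (1-p) log(1-p)

H(0.021) = -0.021 × log_e(0.021) - 0.979 × log_e(0.979)
H(0.021) = 0.1019 nats

Note: Binary entropy is maximized at p=0.5 (H=1 bit) and minimized at p=0 or p=1 (H=0).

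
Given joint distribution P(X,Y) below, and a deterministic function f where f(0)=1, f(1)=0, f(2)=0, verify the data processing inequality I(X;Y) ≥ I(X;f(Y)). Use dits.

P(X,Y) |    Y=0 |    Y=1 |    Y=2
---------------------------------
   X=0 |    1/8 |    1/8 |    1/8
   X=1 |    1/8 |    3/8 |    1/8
I(X;Y) = 0.0147, I(X;f(Y)) = 0.0047, inequality holds: 0.0147 ≥ 0.0047

Data Processing Inequality: For any Markov chain X → Y → Z, we have I(X;Y) ≥ I(X;Z).

Here Z = f(Y) is a deterministic function of Y, forming X → Y → Z.

Original I(X;Y) = 0.0147 dits

After applying f:
P(X,Z) where Z=f(Y):
- P(X,Z=0) = P(X,Y=1) + P(X,Y=2)
- P(X,Z=1) = P(X,Y=0)

I(X;Z) = I(X;f(Y)) = 0.0047 dits

Verification: 0.0147 ≥ 0.0047 ✓

Information cannot be created by processing; the function f can only lose information about X.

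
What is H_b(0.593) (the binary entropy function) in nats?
0.6757 nats

The binary entropy function is:
H(p) = -p log(p) - (1-p) log(1-p)

H(0.593) = -0.593 × log_e(0.593) - 0.407 × log_e(0.407)
H(0.593) = 0.6757 nats

Note: Binary entropy is maximized at p=0.5 (H=1 bit) and minimized at p=0 or p=1 (H=0).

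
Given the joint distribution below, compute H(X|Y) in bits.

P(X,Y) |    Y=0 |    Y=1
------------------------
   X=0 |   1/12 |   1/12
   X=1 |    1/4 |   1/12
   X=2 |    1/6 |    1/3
1.3554 bits

Using the chain rule: H(X|Y) = H(X,Y) - H(Y)

First, compute H(X,Y) = 2.3554 bits

Marginal P(Y) = (1/2, 1/2)
H(Y) = 1.0000 bits

H(X|Y) = H(X,Y) - H(Y) = 2.3554 - 1.0000 = 1.3554 bits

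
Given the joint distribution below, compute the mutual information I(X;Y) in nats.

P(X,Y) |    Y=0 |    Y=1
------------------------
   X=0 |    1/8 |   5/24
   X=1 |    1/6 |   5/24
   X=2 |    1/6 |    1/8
0.0124 nats

Mutual information: I(X;Y) = H(X) + H(Y) - H(X,Y)

Marginals:
P(X) = (1/3, 3/8, 7/24), H(X) = 1.0934 nats
P(Y) = (11/24, 13/24), H(Y) = 0.6897 nats

Joint entropy: H(X,Y) = 1.7707 nats

I(X;Y) = 1.0934 + 0.6897 - 1.7707 = 0.0124 nats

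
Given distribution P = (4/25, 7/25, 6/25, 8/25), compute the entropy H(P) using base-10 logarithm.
0.5892 dits

Shannon entropy is H(X) = -Σ p(x) log p(x).

For P = (4/25, 7/25, 6/25, 8/25):
H = -4/25 × log_10(4/25) -7/25 × log_10(7/25) -6/25 × log_10(6/25) -8/25 × log_10(8/25)
H = 0.5892 dits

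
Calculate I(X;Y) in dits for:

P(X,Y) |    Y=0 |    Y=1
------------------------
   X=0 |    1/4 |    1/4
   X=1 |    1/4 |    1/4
0.0000 dits

Mutual information: I(X;Y) = H(X) + H(Y) - H(X,Y)

Marginals:
P(X) = (1/2, 1/2), H(X) = 0.3010 dits
P(Y) = (1/2, 1/2), H(Y) = 0.3010 dits

Joint entropy: H(X,Y) = 0.6021 dits

I(X;Y) = 0.3010 + 0.3010 - 0.6021 = 0.0000 dits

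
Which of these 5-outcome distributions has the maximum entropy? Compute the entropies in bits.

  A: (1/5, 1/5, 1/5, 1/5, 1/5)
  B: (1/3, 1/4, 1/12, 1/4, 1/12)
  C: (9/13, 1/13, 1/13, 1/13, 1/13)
A

For a discrete distribution over n outcomes, entropy is maximized by the uniform distribution.

Computing entropies:
H(A) = 2.3219 bits
H(B) = 2.1258 bits
H(C) = 1.5059 bits

The uniform distribution (where all probabilities equal 1/5) achieves the maximum entropy of log_2(5) = 2.3219 bits.

Distribution A has the highest entropy.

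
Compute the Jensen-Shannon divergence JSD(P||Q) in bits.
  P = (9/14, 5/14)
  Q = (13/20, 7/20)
0.0000 bits

Jensen-Shannon divergence is:
JSD(P||Q) = 0.5 × D_KL(P||M) + 0.5 × D_KL(Q||M)
where M = 0.5 × (P + Q) is the mixture distribution.

M = 0.5 × (9/14, 5/14) + 0.5 × (13/20, 7/20) = (0.646429, 0.353571)

D_KL(P||M) = 0.0000 bits
D_KL(Q||M) = 0.0000 bits

JSD(P||Q) = 0.5 × 0.0000 + 0.5 × 0.0000 = 0.0000 bits

Unlike KL divergence, JSD is symmetric and bounded: 0 ≤ JSD ≤ log(2).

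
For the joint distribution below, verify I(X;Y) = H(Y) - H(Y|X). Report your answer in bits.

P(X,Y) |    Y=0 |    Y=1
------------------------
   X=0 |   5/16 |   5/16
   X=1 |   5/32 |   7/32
I(X;Y) = 0.0047 bits

Mutual information has multiple equivalent forms:
- I(X;Y) = H(X) - H(X|Y)
- I(X;Y) = H(Y) - H(Y|X)
- I(X;Y) = H(X) + H(Y) - H(X,Y)

Computing all quantities:
H(X) = 0.9544, H(Y) = 0.9972, H(X,Y) = 1.9469
H(X|Y) = 0.9497, H(Y|X) = 0.9925

Verification:
H(X) - H(X|Y) = 0.9544 - 0.9497 = 0.0047
H(Y) - H(Y|X) = 0.9972 - 0.9925 = 0.0047
H(X) + H(Y) - H(X,Y) = 0.9544 + 0.9972 - 1.9469 = 0.0047

All forms give I(X;Y) = 0.0047 bits. ✓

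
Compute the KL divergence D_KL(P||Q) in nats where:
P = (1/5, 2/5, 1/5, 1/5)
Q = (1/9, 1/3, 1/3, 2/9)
0.0672 nats

KL divergence: D_KL(P||Q) = Σ p(x) log(p(x)/q(x))

Computing term by term:
  x=0: 1/5 × log_e[(1/5)/(1/9)] = 1/5 × 0.5878 = 0.1176
  x=1: 2/5 × log_e[(2/5)/(1/3)] = 2/5 × 0.1823 = 0.0729
  x=2: 1/5 × log_e[(1/5)/(1/3)] = 1/5 × -0.5108 = -0.1022
  x=3: 1/5 × log_e[(1/5)/(2/9)] = 1/5 × -0.1054 = -0.0211

D_KL(P||Q) = 0.0672 nats

Note: KL divergence is always non-negative and equals 0 iff P = Q.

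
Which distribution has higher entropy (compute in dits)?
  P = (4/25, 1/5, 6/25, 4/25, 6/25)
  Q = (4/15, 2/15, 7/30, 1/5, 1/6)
P

Computing entropies in dits:
H(P) = 0.6920
H(Q) = 0.6867

Distribution P has higher entropy.

Intuition: The distribution closer to uniform (more spread out) has higher entropy.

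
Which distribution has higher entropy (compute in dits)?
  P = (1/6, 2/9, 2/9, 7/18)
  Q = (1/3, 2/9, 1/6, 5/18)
Q

Computing entropies in dits:
H(P) = 0.5795
H(Q) = 0.5884

Distribution Q has higher entropy.

Intuition: The distribution closer to uniform (more spread out) has higher entropy.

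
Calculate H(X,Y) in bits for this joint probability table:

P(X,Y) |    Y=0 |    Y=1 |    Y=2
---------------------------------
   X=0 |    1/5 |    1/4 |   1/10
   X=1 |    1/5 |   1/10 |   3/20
2.5037 bits

Joint entropy is H(X,Y) = -Σ_{x,y} p(x,y) log p(x,y).

Summing over all non-zero entries:
H(X,Y) = -[1/5·log_2(1/5) + 1/4·log_2(1/4) + 1/10·log_2(1/10) + 1/5·log_2(1/5) + 1/10·log_2(1/10) + 3/20·log_2(3/20)]
H(X,Y) = 2.5037 bits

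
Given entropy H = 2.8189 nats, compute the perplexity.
16.7584

Perplexity is e^H (or exp(H) for natural log).

H = 2.8189 nats
Perplexity = e^2.8189 = 16.7584

Interpretation: The model's uncertainty is equivalent to choosing uniformly among 16.8 options.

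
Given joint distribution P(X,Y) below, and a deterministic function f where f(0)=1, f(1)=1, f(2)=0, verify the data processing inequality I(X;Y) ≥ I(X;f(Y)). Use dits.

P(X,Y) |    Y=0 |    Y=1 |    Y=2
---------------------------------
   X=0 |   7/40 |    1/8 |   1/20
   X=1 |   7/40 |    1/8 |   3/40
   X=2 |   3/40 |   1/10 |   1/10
I(X;Y) = 0.0123, I(X;f(Y)) = 0.0094, inequality holds: 0.0123 ≥ 0.0094

Data Processing Inequality: For any Markov chain X → Y → Z, we have I(X;Y) ≥ I(X;Z).

Here Z = f(Y) is a deterministic function of Y, forming X → Y → Z.

Original I(X;Y) = 0.0123 dits

After applying f:
P(X,Z) where Z=f(Y):
- P(X,Z=0) = P(X,Y=2)
- P(X,Z=1) = P(X,Y=0) + P(X,Y=1)

I(X;Z) = I(X;f(Y)) = 0.0094 dits

Verification: 0.0123 ≥ 0.0094 ✓

Information cannot be created by processing; the function f can only lose information about X.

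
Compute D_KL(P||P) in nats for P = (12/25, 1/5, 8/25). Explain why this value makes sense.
0.0000 nats

KL divergence satisfies the Gibbs inequality: D_KL(P||Q) ≥ 0 for all distributions P, Q.

D_KL(P||Q) = Σ p(x) log(p(x)/q(x))
Each term is p(x) × log_e(p(x)/p(x)) = p(x) × log_e(1) = 0, so the sum is 0.
D_KL(P||Q) = 0.0000 nats

When P = Q, the KL divergence is exactly 0, as there is no 'divergence' between identical distributions.

This non-negativity is a fundamental property: relative entropy cannot be negative because it measures how different Q is from P.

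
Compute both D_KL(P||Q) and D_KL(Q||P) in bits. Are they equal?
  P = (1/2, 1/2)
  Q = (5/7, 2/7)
D_KL(P||Q) = 0.1464, D_KL(Q||P) = 0.1369

KL divergence is not symmetric: D_KL(P||Q) ≠ D_KL(Q||P) in general.

D_KL(P||Q) = 0.1464 bits
D_KL(Q||P) = 0.1369 bits

No, they are not equal!

This asymmetry is why KL divergence is not a true distance metric.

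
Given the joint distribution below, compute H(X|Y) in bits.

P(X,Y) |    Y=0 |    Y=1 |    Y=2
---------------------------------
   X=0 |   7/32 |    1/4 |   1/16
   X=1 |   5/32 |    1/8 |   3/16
0.9146 bits

Using the chain rule: H(X|Y) = H(X,Y) - H(Y)

First, compute H(X,Y) = 2.4759 bits

Marginal P(Y) = (3/8, 3/8, 1/4)
H(Y) = 1.5613 bits

H(X|Y) = H(X,Y) - H(Y) = 2.4759 - 1.5613 = 0.9146 bits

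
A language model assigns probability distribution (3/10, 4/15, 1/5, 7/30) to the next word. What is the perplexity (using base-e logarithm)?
3.9555

Perplexity is e^H (or exp(H) for natural log).

First, H = -Σ p log p = 1.3751 nats
Perplexity = e^1.3751 = 3.9555

Interpretation: The model's uncertainty is equivalent to choosing uniformly among 4.0 options.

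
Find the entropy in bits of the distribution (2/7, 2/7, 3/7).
1.5567 bits

Shannon entropy is H(X) = -Σ p(x) log p(x).

For P = (2/7, 2/7, 3/7):
H = -2/7 × log_2(2/7) -2/7 × log_2(2/7) -3/7 × log_2(3/7)
H = 1.5567 bits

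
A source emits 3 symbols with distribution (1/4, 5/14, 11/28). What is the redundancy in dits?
0.0075 dits

Redundancy measures how far a source is from maximum entropy:
R = H_max - H(X)

Maximum entropy for 3 symbols: H_max = log_10(3) = 0.4771 dits
Actual entropy: H(X) = 0.4696 dits
Redundancy: R = 0.4771 - 0.4696 = 0.0075 dits

This redundancy represents potential for compression: the source could be compressed by 0.0075 dits per symbol.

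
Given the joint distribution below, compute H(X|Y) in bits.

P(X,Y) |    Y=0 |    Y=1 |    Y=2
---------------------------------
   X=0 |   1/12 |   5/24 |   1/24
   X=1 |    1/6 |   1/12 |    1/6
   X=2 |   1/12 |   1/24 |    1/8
1.4015 bits

Using the chain rule: H(X|Y) = H(X,Y) - H(Y)

First, compute H(X,Y) = 2.9864 bits

Marginal P(Y) = (1/3, 1/3, 1/3)
H(Y) = 1.5850 bits

H(X|Y) = H(X,Y) - H(Y) = 2.9864 - 1.5850 = 1.4015 bits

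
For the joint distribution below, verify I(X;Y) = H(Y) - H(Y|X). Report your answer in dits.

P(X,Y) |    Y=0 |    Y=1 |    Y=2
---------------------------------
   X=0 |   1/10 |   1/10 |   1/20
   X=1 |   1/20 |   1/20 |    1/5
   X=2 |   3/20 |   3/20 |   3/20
I(X;Y) = 0.0306 dits

Mutual information has multiple equivalent forms:
- I(X;Y) = H(X) - H(X|Y)
- I(X;Y) = H(Y) - H(Y|X)
- I(X;Y) = H(X) + H(Y) - H(X,Y)

Computing all quantities:
H(X) = 0.4634, H(Y) = 0.4729, H(X,Y) = 0.9057
H(X|Y) = 0.4328, H(Y|X) = 0.4423

Verification:
H(X) - H(X|Y) = 0.4634 - 0.4328 = 0.0306
H(Y) - H(Y|X) = 0.4729 - 0.4423 = 0.0306
H(X) + H(Y) - H(X,Y) = 0.4634 + 0.4729 - 0.9057 = 0.0306

All forms give I(X;Y) = 0.0306 dits. ✓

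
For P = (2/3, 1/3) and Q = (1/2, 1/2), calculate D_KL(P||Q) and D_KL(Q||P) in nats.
D_KL(P||Q) = 0.0566, D_KL(Q||P) = 0.0589

KL divergence is not symmetric: D_KL(P||Q) ≠ D_KL(Q||P) in general.

D_KL(P||Q) = 0.0566 nats
D_KL(Q||P) = 0.0589 nats

No, they are not equal!

This asymmetry is why KL divergence is not a true distance metric.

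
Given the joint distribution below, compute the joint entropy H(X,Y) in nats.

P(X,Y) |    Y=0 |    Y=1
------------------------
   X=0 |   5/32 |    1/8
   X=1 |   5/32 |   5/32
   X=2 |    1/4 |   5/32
1.7667 nats

Joint entropy is H(X,Y) = -Σ_{x,y} p(x,y) log p(x,y).

Summing over all non-zero entries:
H(X,Y) = -[5/32·log_e(5/32) + 1/8·log_e(1/8) + 5/32·log_e(5/32) + 5/32·log_e(5/32) + 1/4·log_e(1/4) + 5/32·log_e(5/32)]
H(X,Y) = 1.7667 nats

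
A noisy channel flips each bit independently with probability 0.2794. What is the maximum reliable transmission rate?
0.1454 bits

For a binary symmetric channel (BSC) with error probability p:
Capacity C = 1 - H(p) bits per symbol

where H(p) = -p log₂(p) - (1-p) log₂(1-p) is the binary entropy function.

H(0.2794) = 0.8546 bits
C = 1 - 0.8546 = 0.1454 bits per symbol

This means we can reliably transmit up to 0.1454 bits of information per channel use.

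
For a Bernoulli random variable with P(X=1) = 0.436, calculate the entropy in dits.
0.2975 dits

The binary entropy function is:
H(p) = -p log(p) - (1-p) log(1-p)

H(0.436) = -0.436 × log_10(0.436) - 0.564 × log_10(0.564)
H(0.436) = 0.2975 dits

Note: Binary entropy is maximized at p=0.5 (H=1 bit) and minimized at p=0 or p=1 (H=0).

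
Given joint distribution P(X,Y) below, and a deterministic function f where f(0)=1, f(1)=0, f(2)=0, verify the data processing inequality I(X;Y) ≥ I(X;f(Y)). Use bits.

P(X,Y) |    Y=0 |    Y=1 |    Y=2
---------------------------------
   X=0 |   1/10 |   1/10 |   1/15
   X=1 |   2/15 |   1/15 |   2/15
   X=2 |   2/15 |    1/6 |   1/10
I(X;Y) = 0.0347, I(X;f(Y)) = 0.0026, inequality holds: 0.0347 ≥ 0.0026

Data Processing Inequality: For any Markov chain X → Y → Z, we have I(X;Y) ≥ I(X;Z).

Here Z = f(Y) is a deterministic function of Y, forming X → Y → Z.

Original I(X;Y) = 0.0347 bits

After applying f:
P(X,Z) where Z=f(Y):
- P(X,Z=0) = P(X,Y=1) + P(X,Y=2)
- P(X,Z=1) = P(X,Y=0)

I(X;Z) = I(X;f(Y)) = 0.0026 bits

Verification: 0.0347 ≥ 0.0026 ✓

Information cannot be created by processing; the function f can only lose information about X.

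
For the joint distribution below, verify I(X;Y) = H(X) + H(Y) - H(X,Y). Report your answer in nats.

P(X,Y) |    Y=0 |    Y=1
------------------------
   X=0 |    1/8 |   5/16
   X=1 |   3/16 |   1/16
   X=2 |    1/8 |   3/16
I(X;Y) = 0.0727 nats

Mutual information has multiple equivalent forms:
- I(X;Y) = H(X) - H(X|Y)
- I(X;Y) = H(Y) - H(Y|X)
- I(X;Y) = H(X) + H(Y) - H(X,Y)

Computing all quantities:
H(X) = 1.0717, H(Y) = 0.6853, H(X,Y) = 1.6844
H(X|Y) = 0.9991, H(Y|X) = 0.6126

Verification:
H(X) - H(X|Y) = 1.0717 - 0.9991 = 0.0727
H(Y) - H(Y|X) = 0.6853 - 0.6126 = 0.0727
H(X) + H(Y) - H(X,Y) = 1.0717 + 0.6853 - 1.6844 = 0.0727

All forms give I(X;Y) = 0.0727 nats. ✓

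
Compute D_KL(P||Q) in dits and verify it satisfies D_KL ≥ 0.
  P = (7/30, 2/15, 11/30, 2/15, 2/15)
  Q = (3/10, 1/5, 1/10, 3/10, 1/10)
0.1277 dits

KL divergence satisfies the Gibbs inequality: D_KL(P||Q) ≥ 0 for all distributions P, Q.

D_KL(P||Q) = Σ p(x) log(p(x)/q(x))
Term by term:
  x=0: 7/30 × log_10[(7/30)/(3/10)] = -0.0255
  x=1: 2/15 × log_10[(2/15)/(1/5)] = -0.0235
  x=2: 11/30 × log_10[(11/30)/(1/10)] = 0.2069
  x=3: 2/15 × log_10[(2/15)/(3/10)] = -0.0470
  x=4: 2/15 × log_10[(2/15)/(1/10)] = 0.0167
D_KL(P||Q) = 0.1277 dits

D_KL(P||Q) = 0.1277 ≥ 0 ✓

This non-negativity is a fundamental property: relative entropy cannot be negative because it measures how different Q is from P.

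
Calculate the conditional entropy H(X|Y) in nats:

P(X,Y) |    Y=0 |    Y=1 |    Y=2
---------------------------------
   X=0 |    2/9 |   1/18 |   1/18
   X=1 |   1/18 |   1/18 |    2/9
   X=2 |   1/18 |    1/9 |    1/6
0.9533 nats

Using the chain rule: H(X|Y) = H(X,Y) - H(Y)

First, compute H(X,Y) = 2.0141 nats

Marginal P(Y) = (1/3, 2/9, 4/9)
H(Y) = 1.0609 nats

H(X|Y) = H(X,Y) - H(Y) = 2.0141 - 1.0609 = 0.9533 nats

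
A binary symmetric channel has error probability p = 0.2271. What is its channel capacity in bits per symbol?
0.2271 bits

For a binary symmetric channel (BSC) with error probability p:
Capacity C = 1 - H(p) bits per symbol

where H(p) = -p log₂(p) - (1-p) log₂(1-p) is the binary entropy function.

H(0.2271) = 0.7729 bits
C = 1 - 0.7729 = 0.2271 bits per symbol

This means we can reliably transmit up to 0.2271 bits of information per channel use.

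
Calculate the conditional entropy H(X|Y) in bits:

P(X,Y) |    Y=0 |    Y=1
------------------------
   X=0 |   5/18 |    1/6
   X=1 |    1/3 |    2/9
0.9906 bits

Using the chain rule: H(X|Y) = H(X,Y) - H(Y)

First, compute H(X,Y) = 1.9547 bits

Marginal P(Y) = (11/18, 7/18)
H(Y) = 0.9641 bits

H(X|Y) = H(X,Y) - H(Y) = 1.9547 - 0.9641 = 0.9906 bits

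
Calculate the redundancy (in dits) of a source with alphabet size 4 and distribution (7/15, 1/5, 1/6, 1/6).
0.0484 dits

Redundancy measures how far a source is from maximum entropy:
R = H_max - H(X)

Maximum entropy for 4 symbols: H_max = log_10(4) = 0.6021 dits
Actual entropy: H(X) = 0.5536 dits
Redundancy: R = 0.6021 - 0.5536 = 0.0484 dits

This redundancy represents potential for compression: the source could be compressed by 0.0484 dits per symbol.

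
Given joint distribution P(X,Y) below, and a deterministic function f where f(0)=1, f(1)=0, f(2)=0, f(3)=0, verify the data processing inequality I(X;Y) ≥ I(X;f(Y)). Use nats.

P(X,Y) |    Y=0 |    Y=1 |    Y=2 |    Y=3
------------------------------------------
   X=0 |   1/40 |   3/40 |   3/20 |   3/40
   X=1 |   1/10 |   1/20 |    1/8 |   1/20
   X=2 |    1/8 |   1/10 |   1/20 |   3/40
I(X;Y) = 0.0780, I(X;f(Y)) = 0.0455, inequality holds: 0.0780 ≥ 0.0455

Data Processing Inequality: For any Markov chain X → Y → Z, we have I(X;Y) ≥ I(X;Z).

Here Z = f(Y) is a deterministic function of Y, forming X → Y → Z.

Original I(X;Y) = 0.0780 nats

After applying f:
P(X,Z) where Z=f(Y):
- P(X,Z=0) = P(X,Y=1) + P(X,Y=2) + P(X,Y=3)
- P(X,Z=1) = P(X,Y=0)

I(X;Z) = I(X;f(Y)) = 0.0455 nats

Verification: 0.0780 ≥ 0.0455 ✓

Information cannot be created by processing; the function f can only lose information about X.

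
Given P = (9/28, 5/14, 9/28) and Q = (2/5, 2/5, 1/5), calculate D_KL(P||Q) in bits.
0.0602 bits

KL divergence: D_KL(P||Q) = Σ p(x) log(p(x)/q(x))

Computing term by term:
  x=0: 9/28 × log_2[(9/28)/(2/5)] = 9/28 × -0.3155 = -0.1014
  x=1: 5/14 × log_2[(5/14)/(2/5)] = 5/14 × -0.1635 = -0.0584
  x=2: 9/28 × log_2[(9/28)/(1/5)] = 9/28 × 0.6845 = 0.2200

D_KL(P||Q) = 0.0602 bits

Note: KL divergence is always non-negative and equals 0 iff P = Q.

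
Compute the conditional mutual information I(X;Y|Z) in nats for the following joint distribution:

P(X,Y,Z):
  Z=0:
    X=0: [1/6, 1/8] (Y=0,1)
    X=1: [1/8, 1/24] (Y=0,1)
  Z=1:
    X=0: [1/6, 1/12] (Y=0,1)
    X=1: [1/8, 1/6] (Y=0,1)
0.0231 nats

Conditional mutual information: I(X;Y|Z) = H(X|Z) + H(Y|Z) - H(X,Y|Z)

H(Z) = 0.6897
H(X,Z) = 1.3640 → H(X|Z) = 0.6743
H(Y,Z) = 1.3640 → H(Y|Z) = 0.6743
H(X,Y,Z) = 2.0152 → H(X,Y|Z) = 1.3255

I(X;Y|Z) = 0.6743 + 0.6743 - 1.3255 = 0.0231 nats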